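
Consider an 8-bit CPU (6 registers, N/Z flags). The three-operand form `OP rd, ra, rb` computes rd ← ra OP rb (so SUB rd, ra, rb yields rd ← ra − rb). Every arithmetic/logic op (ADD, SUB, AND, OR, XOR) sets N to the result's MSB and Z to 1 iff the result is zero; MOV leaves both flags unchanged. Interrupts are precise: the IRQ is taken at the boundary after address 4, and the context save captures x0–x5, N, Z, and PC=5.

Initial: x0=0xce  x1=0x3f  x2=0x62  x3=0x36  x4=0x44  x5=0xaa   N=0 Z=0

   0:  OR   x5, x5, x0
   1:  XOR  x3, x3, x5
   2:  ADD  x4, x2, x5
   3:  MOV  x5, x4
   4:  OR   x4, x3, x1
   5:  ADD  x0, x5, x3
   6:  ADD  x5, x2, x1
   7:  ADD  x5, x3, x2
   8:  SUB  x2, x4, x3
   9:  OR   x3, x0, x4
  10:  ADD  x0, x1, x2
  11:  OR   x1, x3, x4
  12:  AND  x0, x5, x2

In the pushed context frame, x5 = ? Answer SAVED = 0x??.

after  0: x0=0xce x1=0x3f x2=0x62 x3=0x36 x4=0x44 x5=0xee  N=1 Z=0
after  1: x0=0xce x1=0x3f x2=0x62 x3=0xd8 x4=0x44 x5=0xee  N=1 Z=0
after  2: x0=0xce x1=0x3f x2=0x62 x3=0xd8 x4=0x50 x5=0xee  N=0 Z=0
after  3: x0=0xce x1=0x3f x2=0x62 x3=0xd8 x4=0x50 x5=0x50  N=0 Z=0
after  4: x0=0xce x1=0x3f x2=0x62 x3=0xd8 x4=0xff x5=0x50  N=1 Z=0
-- IRQ taken; context saved, return-PC = 5 --

SAVED = 0x50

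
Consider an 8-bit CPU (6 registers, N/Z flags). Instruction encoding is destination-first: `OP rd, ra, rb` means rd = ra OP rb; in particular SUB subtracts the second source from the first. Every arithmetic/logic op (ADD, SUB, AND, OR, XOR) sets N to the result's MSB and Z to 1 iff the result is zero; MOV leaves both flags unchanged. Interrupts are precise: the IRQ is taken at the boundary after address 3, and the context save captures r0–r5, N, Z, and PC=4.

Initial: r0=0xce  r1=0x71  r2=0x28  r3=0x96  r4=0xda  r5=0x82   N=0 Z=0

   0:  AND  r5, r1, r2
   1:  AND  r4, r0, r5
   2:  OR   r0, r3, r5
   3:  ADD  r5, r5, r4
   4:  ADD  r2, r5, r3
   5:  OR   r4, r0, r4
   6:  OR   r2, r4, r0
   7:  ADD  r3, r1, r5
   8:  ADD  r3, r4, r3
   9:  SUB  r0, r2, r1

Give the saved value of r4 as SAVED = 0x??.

after  0: r0=0xce r1=0x71 r2=0x28 r3=0x96 r4=0xda r5=0x20  N=0 Z=0
after  1: r0=0xce r1=0x71 r2=0x28 r3=0x96 r4=0x00 r5=0x20  N=0 Z=1
after  2: r0=0xb6 r1=0x71 r2=0x28 r3=0x96 r4=0x00 r5=0x20  N=1 Z=0
after  3: r0=0xb6 r1=0x71 r2=0x28 r3=0x96 r4=0x00 r5=0x20  N=0 Z=0
-- IRQ taken; context saved, return-PC = 4 --

SAVED = 0x00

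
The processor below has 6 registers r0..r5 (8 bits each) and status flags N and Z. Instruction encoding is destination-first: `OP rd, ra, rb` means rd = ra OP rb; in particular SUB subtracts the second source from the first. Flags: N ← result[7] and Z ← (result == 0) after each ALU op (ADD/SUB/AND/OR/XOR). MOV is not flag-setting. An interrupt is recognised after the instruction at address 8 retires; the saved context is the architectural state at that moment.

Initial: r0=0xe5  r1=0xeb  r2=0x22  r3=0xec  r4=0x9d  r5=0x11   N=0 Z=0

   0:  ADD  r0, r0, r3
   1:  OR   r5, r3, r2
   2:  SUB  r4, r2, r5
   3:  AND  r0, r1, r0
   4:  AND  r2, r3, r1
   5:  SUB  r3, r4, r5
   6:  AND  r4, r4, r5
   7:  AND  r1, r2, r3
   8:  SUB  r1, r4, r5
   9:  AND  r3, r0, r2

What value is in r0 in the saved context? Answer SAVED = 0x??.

SAVED = 0xc1

after  0: r0=0xd1 r1=0xeb r2=0x22 r3=0xec r4=0x9d r5=0x11  N=1 Z=0
after  1: r0=0xd1 r1=0xeb r2=0x22 r3=0xec r4=0x9d r5=0xee  N=1 Z=0
after  2: r0=0xd1 r1=0xeb r2=0x22 r3=0xec r4=0x34 r5=0xee  N=0 Z=0
after  3: r0=0xc1 r1=0xeb r2=0x22 r3=0xec r4=0x34 r5=0xee  N=1 Z=0
after  4: r0=0xc1 r1=0xeb r2=0xe8 r3=0xec r4=0x34 r5=0xee  N=1 Z=0
after  5: r0=0xc1 r1=0xeb r2=0xe8 r3=0x46 r4=0x34 r5=0xee  N=0 Z=0
after  6: r0=0xc1 r1=0xeb r2=0xe8 r3=0x46 r4=0x24 r5=0xee  N=0 Z=0
after  7: r0=0xc1 r1=0x40 r2=0xe8 r3=0x46 r4=0x24 r5=0xee  N=0 Z=0
after  8: r0=0xc1 r1=0x36 r2=0xe8 r3=0x46 r4=0x24 r5=0xee  N=0 Z=0
-- IRQ taken; context saved, return-PC = 9 --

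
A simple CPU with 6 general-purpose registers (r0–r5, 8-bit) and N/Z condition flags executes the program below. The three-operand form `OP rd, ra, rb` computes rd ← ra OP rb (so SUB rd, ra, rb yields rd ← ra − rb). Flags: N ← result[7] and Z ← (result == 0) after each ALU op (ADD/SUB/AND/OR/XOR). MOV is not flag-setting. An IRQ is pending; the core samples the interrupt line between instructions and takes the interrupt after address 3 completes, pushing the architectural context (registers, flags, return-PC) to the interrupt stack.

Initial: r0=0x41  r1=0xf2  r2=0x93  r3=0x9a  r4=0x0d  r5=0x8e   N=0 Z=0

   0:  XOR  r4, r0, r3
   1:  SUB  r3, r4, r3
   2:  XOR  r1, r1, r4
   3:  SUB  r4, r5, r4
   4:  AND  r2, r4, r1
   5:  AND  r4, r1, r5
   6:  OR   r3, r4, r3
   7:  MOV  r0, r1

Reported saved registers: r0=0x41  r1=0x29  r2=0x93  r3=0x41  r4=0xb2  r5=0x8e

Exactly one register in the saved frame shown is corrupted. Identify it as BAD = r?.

BAD = r4

after  0: r0=0x41 r1=0xf2 r2=0x93 r3=0x9a r4=0xdb r5=0x8e  N=1 Z=0
after  1: r0=0x41 r1=0xf2 r2=0x93 r3=0x41 r4=0xdb r5=0x8e  N=0 Z=0
after  2: r0=0x41 r1=0x29 r2=0x93 r3=0x41 r4=0xdb r5=0x8e  N=0 Z=0
after  3: r0=0x41 r1=0x29 r2=0x93 r3=0x41 r4=0xb3 r5=0x8e  N=1 Z=0
-- IRQ taken; context saved, return-PC = 4 --
mismatch: r4: reported 0xb2 vs actual 0xb3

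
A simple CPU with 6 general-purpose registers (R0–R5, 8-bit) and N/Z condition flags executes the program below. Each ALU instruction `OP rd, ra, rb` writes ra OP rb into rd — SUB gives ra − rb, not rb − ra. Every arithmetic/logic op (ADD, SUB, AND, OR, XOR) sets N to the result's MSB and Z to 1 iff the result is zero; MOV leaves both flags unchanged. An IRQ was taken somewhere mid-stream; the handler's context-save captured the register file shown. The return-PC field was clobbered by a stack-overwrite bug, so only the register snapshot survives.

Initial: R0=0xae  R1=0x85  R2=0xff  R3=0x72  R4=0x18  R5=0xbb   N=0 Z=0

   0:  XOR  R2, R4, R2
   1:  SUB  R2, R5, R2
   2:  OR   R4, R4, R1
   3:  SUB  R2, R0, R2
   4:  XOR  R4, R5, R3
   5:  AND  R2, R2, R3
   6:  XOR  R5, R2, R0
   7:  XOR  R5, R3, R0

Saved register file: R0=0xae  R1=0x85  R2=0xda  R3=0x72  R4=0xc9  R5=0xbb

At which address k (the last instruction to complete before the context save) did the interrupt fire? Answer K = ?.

K = 4

after  0: R0=0xae R1=0x85 R2=0xe7 R3=0x72 R4=0x18 R5=0xbb  N=1 Z=0
after  1: R0=0xae R1=0x85 R2=0xd4 R3=0x72 R4=0x18 R5=0xbb  N=1 Z=0
after  2: R0=0xae R1=0x85 R2=0xd4 R3=0x72 R4=0x9d R5=0xbb  N=1 Z=0
after  3: R0=0xae R1=0x85 R2=0xda R3=0x72 R4=0x9d R5=0xbb  N=1 Z=0
after  4: R0=0xae R1=0x85 R2=0xda R3=0x72 R4=0xc9 R5=0xbb  N=1 Z=0
-- IRQ taken; context saved, return-PC = 5 --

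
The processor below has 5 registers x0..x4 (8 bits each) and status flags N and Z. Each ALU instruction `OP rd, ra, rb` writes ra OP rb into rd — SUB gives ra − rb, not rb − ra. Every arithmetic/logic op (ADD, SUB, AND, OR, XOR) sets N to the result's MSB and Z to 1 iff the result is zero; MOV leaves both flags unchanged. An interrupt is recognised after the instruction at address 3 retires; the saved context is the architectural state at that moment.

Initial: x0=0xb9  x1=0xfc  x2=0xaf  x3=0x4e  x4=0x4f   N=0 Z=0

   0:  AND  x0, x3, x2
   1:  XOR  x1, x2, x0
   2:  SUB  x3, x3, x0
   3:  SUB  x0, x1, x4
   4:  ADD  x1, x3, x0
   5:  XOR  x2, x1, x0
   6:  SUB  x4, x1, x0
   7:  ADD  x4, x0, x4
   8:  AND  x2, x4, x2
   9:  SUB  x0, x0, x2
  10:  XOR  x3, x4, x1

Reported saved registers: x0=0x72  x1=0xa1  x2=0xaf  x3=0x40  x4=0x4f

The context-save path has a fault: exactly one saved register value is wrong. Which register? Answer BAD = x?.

after  0: x0=0x0e x1=0xfc x2=0xaf x3=0x4e x4=0x4f  N=0 Z=0
after  1: x0=0x0e x1=0xa1 x2=0xaf x3=0x4e x4=0x4f  N=1 Z=0
after  2: x0=0x0e x1=0xa1 x2=0xaf x3=0x40 x4=0x4f  N=0 Z=0
after  3: x0=0x52 x1=0xa1 x2=0xaf x3=0x40 x4=0x4f  N=0 Z=0
-- IRQ taken; context saved, return-PC = 4 --
mismatch: x0: reported 0x72 vs actual 0x52

BAD = x0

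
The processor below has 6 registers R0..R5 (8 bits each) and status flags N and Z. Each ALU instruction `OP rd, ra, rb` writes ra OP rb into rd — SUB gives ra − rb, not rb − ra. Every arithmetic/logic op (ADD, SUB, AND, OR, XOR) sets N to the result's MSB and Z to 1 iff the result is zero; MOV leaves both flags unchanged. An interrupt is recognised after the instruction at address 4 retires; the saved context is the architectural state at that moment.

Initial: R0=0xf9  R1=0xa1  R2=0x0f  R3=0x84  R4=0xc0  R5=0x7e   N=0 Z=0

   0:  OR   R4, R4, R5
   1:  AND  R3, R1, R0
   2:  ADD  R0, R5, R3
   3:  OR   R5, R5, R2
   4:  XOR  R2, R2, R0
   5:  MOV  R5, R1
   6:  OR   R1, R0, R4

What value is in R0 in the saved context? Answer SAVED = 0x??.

SAVED = 0x1f

after  0: R0=0xf9 R1=0xa1 R2=0x0f R3=0x84 R4=0xfe R5=0x7e  N=1 Z=0
after  1: R0=0xf9 R1=0xa1 R2=0x0f R3=0xa1 R4=0xfe R5=0x7e  N=1 Z=0
after  2: R0=0x1f R1=0xa1 R2=0x0f R3=0xa1 R4=0xfe R5=0x7e  N=0 Z=0
after  3: R0=0x1f R1=0xa1 R2=0x0f R3=0xa1 R4=0xfe R5=0x7f  N=0 Z=0
after  4: R0=0x1f R1=0xa1 R2=0x10 R3=0xa1 R4=0xfe R5=0x7f  N=0 Z=0
-- IRQ taken; context saved, return-PC = 5 --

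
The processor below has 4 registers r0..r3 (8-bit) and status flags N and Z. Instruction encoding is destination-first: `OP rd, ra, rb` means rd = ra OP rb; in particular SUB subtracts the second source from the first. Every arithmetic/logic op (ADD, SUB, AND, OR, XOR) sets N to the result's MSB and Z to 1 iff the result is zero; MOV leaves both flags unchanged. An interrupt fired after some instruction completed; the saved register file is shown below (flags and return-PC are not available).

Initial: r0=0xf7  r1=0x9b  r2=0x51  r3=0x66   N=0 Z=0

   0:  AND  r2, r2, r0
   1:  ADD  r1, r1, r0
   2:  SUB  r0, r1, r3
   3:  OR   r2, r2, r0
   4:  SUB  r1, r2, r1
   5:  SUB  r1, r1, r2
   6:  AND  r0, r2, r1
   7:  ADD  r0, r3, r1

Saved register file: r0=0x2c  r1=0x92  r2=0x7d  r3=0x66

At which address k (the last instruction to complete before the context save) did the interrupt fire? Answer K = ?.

K = 3

after  0: r0=0xf7 r1=0x9b r2=0x51 r3=0x66  N=0 Z=0
after  1: r0=0xf7 r1=0x92 r2=0x51 r3=0x66  N=1 Z=0
after  2: r0=0x2c r1=0x92 r2=0x51 r3=0x66  N=0 Z=0
after  3: r0=0x2c r1=0x92 r2=0x7d r3=0x66  N=0 Z=0
-- IRQ taken; context saved, return-PC = 4 --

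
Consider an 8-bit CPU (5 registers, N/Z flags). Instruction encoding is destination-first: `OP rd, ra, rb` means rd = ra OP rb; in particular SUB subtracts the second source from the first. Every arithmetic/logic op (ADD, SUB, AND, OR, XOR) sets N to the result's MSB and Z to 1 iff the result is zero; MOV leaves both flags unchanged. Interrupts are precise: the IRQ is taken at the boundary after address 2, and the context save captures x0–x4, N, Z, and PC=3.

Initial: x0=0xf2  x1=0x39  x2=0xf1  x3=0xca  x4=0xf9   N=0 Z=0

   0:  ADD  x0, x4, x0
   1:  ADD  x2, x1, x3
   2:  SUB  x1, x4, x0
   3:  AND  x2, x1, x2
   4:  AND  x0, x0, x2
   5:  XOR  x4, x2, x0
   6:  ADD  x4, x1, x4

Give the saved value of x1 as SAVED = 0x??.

SAVED = 0x0e

after  0: x0=0xeb x1=0x39 x2=0xf1 x3=0xca x4=0xf9  N=1 Z=0
after  1: x0=0xeb x1=0x39 x2=0x03 x3=0xca x4=0xf9  N=0 Z=0
after  2: x0=0xeb x1=0x0e x2=0x03 x3=0xca x4=0xf9  N=0 Z=0
-- IRQ taken; context saved, return-PC = 3 --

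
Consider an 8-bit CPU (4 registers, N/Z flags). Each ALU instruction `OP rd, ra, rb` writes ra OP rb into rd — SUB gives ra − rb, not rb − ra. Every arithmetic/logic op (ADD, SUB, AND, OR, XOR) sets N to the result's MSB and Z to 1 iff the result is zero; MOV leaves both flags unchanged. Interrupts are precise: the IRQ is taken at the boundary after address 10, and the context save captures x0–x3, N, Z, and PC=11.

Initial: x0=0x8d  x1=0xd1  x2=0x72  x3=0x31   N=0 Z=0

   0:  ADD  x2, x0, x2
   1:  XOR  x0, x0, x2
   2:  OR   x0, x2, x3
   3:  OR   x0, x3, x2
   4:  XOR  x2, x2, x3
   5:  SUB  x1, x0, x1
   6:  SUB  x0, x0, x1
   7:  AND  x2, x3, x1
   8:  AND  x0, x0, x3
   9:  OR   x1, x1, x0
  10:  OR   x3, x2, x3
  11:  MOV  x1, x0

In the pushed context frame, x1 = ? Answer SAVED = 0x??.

SAVED = 0x3f

after  0: x0=0x8d x1=0xd1 x2=0xff x3=0x31  N=1 Z=0
after  1: x0=0x72 x1=0xd1 x2=0xff x3=0x31  N=0 Z=0
after  2: x0=0xff x1=0xd1 x2=0xff x3=0x31  N=1 Z=0
after  3: x0=0xff x1=0xd1 x2=0xff x3=0x31  N=1 Z=0
after  4: x0=0xff x1=0xd1 x2=0xce x3=0x31  N=1 Z=0
after  5: x0=0xff x1=0x2e x2=0xce x3=0x31  N=0 Z=0
after  6: x0=0xd1 x1=0x2e x2=0xce x3=0x31  N=1 Z=0
after  7: x0=0xd1 x1=0x2e x2=0x20 x3=0x31  N=0 Z=0
after  8: x0=0x11 x1=0x2e x2=0x20 x3=0x31  N=0 Z=0
after  9: x0=0x11 x1=0x3f x2=0x20 x3=0x31  N=0 Z=0
after 10: x0=0x11 x1=0x3f x2=0x20 x3=0x31  N=0 Z=0
-- IRQ taken; context saved, return-PC = 11 --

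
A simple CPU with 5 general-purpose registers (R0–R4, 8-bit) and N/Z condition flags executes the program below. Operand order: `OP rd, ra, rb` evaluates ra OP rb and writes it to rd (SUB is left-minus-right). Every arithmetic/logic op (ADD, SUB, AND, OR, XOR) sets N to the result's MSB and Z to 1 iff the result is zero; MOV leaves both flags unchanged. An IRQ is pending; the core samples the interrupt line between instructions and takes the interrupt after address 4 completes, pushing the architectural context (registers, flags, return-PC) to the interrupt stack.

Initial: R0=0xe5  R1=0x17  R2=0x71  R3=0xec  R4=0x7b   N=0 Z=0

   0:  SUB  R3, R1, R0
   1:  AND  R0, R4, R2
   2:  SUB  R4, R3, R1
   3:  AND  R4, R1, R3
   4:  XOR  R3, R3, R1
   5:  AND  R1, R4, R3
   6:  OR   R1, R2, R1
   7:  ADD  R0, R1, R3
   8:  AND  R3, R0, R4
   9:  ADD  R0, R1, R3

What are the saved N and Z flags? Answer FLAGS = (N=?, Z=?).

FLAGS = (N=0, Z=0)

after  0: R0=0xe5 R1=0x17 R2=0x71 R3=0x32 R4=0x7b  N=0 Z=0
after  1: R0=0x71 R1=0x17 R2=0x71 R3=0x32 R4=0x7b  N=0 Z=0
after  2: R0=0x71 R1=0x17 R2=0x71 R3=0x32 R4=0x1b  N=0 Z=0
after  3: R0=0x71 R1=0x17 R2=0x71 R3=0x32 R4=0x12  N=0 Z=0
after  4: R0=0x71 R1=0x17 R2=0x71 R3=0x25 R4=0x12  N=0 Z=0
-- IRQ taken; context saved, return-PC = 5 --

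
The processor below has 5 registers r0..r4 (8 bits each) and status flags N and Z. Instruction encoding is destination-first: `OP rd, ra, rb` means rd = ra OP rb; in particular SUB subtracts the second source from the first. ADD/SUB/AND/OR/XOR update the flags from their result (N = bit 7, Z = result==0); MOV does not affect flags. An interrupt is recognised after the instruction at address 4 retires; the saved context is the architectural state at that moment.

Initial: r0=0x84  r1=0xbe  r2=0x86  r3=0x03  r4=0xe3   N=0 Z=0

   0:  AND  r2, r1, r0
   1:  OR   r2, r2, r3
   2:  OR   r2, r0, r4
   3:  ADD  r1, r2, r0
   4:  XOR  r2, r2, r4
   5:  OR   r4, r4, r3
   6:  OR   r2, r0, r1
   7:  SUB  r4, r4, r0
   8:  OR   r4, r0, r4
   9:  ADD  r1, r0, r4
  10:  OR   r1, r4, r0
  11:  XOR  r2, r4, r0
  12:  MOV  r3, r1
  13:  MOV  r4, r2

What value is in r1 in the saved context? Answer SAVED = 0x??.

SAVED = 0x6b

after  0: r0=0x84 r1=0xbe r2=0x84 r3=0x03 r4=0xe3  N=1 Z=0
after  1: r0=0x84 r1=0xbe r2=0x87 r3=0x03 r4=0xe3  N=1 Z=0
after  2: r0=0x84 r1=0xbe r2=0xe7 r3=0x03 r4=0xe3  N=1 Z=0
after  3: r0=0x84 r1=0x6b r2=0xe7 r3=0x03 r4=0xe3  N=0 Z=0
after  4: r0=0x84 r1=0x6b r2=0x04 r3=0x03 r4=0xe3  N=0 Z=0
-- IRQ taken; context saved, return-PC = 5 --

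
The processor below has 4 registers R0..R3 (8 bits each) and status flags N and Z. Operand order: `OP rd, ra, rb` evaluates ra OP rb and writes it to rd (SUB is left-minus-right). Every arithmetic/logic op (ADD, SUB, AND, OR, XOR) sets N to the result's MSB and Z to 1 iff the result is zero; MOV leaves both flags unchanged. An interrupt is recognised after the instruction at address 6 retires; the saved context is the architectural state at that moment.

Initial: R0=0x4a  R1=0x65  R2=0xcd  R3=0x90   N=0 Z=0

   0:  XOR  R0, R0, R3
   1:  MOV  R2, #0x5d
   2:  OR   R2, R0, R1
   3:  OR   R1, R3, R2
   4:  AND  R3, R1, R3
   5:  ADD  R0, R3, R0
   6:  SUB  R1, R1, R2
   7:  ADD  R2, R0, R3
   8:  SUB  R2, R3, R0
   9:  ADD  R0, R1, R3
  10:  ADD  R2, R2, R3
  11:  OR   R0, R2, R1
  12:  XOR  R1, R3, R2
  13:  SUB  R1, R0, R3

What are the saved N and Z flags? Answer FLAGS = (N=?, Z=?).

after  0: R0=0xda R1=0x65 R2=0xcd R3=0x90  N=1 Z=0
after  1: R0=0xda R1=0x65 R2=0x5d R3=0x90  N=1 Z=0
after  2: R0=0xda R1=0x65 R2=0xff R3=0x90  N=1 Z=0
after  3: R0=0xda R1=0xff R2=0xff R3=0x90  N=1 Z=0
after  4: R0=0xda R1=0xff R2=0xff R3=0x90  N=1 Z=0
after  5: R0=0x6a R1=0xff R2=0xff R3=0x90  N=0 Z=0
after  6: R0=0x6a R1=0x00 R2=0xff R3=0x90  N=0 Z=1
-- IRQ taken; context saved, return-PC = 7 --

FLAGS = (N=0, Z=1)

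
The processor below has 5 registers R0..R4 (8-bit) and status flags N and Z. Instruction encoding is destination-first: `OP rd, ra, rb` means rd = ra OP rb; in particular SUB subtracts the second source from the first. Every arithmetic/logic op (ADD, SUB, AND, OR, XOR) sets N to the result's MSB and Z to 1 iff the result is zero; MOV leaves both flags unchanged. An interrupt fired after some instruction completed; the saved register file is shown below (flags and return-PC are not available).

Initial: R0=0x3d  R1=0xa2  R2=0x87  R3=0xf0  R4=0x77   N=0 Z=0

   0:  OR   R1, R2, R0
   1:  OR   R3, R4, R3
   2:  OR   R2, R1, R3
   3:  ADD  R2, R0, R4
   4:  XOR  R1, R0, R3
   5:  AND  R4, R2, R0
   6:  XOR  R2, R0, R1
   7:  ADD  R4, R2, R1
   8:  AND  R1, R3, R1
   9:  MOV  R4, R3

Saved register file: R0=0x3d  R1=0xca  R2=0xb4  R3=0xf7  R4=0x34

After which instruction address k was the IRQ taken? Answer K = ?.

K = 5

after  0: R0=0x3d R1=0xbf R2=0x87 R3=0xf0 R4=0x77  N=1 Z=0
after  1: R0=0x3d R1=0xbf R2=0x87 R3=0xf7 R4=0x77  N=1 Z=0
after  2: R0=0x3d R1=0xbf R2=0xff R3=0xf7 R4=0x77  N=1 Z=0
after  3: R0=0x3d R1=0xbf R2=0xb4 R3=0xf7 R4=0x77  N=1 Z=0
after  4: R0=0x3d R1=0xca R2=0xb4 R3=0xf7 R4=0x77  N=1 Z=0
after  5: R0=0x3d R1=0xca R2=0xb4 R3=0xf7 R4=0x34  N=0 Z=0
-- IRQ taken; context saved, return-PC = 6 --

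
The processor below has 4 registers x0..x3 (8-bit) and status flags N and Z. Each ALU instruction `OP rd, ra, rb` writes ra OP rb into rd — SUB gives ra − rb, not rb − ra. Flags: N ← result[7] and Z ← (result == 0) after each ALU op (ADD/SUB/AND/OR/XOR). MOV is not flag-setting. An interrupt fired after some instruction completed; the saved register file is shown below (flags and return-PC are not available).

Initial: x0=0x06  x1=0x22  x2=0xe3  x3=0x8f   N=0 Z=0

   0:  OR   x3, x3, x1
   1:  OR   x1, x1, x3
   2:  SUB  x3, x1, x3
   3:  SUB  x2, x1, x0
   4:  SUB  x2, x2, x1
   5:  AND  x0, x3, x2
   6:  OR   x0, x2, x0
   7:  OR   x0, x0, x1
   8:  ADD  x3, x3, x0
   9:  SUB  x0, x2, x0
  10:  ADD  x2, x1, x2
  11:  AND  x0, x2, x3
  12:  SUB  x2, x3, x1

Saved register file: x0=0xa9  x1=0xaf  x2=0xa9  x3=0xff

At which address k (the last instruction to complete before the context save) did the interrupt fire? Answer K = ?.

K = 11

after  0: x0=0x06 x1=0x22 x2=0xe3 x3=0xaf  N=1 Z=0
after  1: x0=0x06 x1=0xaf x2=0xe3 x3=0xaf  N=1 Z=0
after  2: x0=0x06 x1=0xaf x2=0xe3 x3=0x00  N=0 Z=1
after  3: x0=0x06 x1=0xaf x2=0xa9 x3=0x00  N=1 Z=0
after  4: x0=0x06 x1=0xaf x2=0xfa x3=0x00  N=1 Z=0
after  5: x0=0x00 x1=0xaf x2=0xfa x3=0x00  N=0 Z=1
after  6: x0=0xfa x1=0xaf x2=0xfa x3=0x00  N=1 Z=0
after  7: x0=0xff x1=0xaf x2=0xfa x3=0x00  N=1 Z=0
after  8: x0=0xff x1=0xaf x2=0xfa x3=0xff  N=1 Z=0
after  9: x0=0xfb x1=0xaf x2=0xfa x3=0xff  N=1 Z=0
after 10: x0=0xfb x1=0xaf x2=0xa9 x3=0xff  N=1 Z=0
after 11: x0=0xa9 x1=0xaf x2=0xa9 x3=0xff  N=1 Z=0
-- IRQ taken; context saved, return-PC = 12 --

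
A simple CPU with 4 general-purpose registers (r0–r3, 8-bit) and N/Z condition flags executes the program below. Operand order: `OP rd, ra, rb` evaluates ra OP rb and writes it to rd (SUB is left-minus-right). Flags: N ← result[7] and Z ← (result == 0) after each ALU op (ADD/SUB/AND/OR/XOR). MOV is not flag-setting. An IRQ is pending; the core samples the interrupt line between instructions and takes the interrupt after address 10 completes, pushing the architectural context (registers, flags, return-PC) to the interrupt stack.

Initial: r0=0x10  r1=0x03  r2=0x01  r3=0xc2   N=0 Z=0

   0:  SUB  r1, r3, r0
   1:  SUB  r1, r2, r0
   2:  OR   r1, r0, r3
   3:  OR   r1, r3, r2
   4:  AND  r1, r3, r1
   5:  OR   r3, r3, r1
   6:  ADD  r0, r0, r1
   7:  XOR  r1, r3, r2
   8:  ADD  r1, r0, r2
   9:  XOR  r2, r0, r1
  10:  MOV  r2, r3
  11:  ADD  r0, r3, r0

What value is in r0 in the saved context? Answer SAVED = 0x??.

after  0: r0=0x10 r1=0xb2 r2=0x01 r3=0xc2  N=1 Z=0
after  1: r0=0x10 r1=0xf1 r2=0x01 r3=0xc2  N=1 Z=0
after  2: r0=0x10 r1=0xd2 r2=0x01 r3=0xc2  N=1 Z=0
after  3: r0=0x10 r1=0xc3 r2=0x01 r3=0xc2  N=1 Z=0
after  4: r0=0x10 r1=0xc2 r2=0x01 r3=0xc2  N=1 Z=0
after  5: r0=0x10 r1=0xc2 r2=0x01 r3=0xc2  N=1 Z=0
after  6: r0=0xd2 r1=0xc2 r2=0x01 r3=0xc2  N=1 Z=0
after  7: r0=0xd2 r1=0xc3 r2=0x01 r3=0xc2  N=1 Z=0
after  8: r0=0xd2 r1=0xd3 r2=0x01 r3=0xc2  N=1 Z=0
after  9: r0=0xd2 r1=0xd3 r2=0x01 r3=0xc2  N=0 Z=0
after 10: r0=0xd2 r1=0xd3 r2=0xc2 r3=0xc2  N=0 Z=0
-- IRQ taken; context saved, return-PC = 11 --

SAVED = 0xd2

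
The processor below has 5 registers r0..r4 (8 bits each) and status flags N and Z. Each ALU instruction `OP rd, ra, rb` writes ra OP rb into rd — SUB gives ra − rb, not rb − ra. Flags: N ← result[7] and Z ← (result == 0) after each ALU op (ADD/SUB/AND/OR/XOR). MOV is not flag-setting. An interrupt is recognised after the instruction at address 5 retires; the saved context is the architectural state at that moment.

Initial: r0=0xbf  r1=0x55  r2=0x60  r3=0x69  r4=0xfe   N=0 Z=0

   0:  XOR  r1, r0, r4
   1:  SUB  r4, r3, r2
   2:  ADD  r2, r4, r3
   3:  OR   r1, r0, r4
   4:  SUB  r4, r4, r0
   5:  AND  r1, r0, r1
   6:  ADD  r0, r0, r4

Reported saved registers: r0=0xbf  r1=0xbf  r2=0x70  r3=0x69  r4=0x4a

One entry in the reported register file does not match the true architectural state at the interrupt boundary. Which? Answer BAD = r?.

after  0: r0=0xbf r1=0x41 r2=0x60 r3=0x69 r4=0xfe  N=0 Z=0
after  1: r0=0xbf r1=0x41 r2=0x60 r3=0x69 r4=0x09  N=0 Z=0
after  2: r0=0xbf r1=0x41 r2=0x72 r3=0x69 r4=0x09  N=0 Z=0
after  3: r0=0xbf r1=0xbf r2=0x72 r3=0x69 r4=0x09  N=1 Z=0
after  4: r0=0xbf r1=0xbf r2=0x72 r3=0x69 r4=0x4a  N=0 Z=0
after  5: r0=0xbf r1=0xbf r2=0x72 r3=0x69 r4=0x4a  N=1 Z=0
-- IRQ taken; context saved, return-PC = 6 --
mismatch: r2: reported 0x70 vs actual 0x72

BAD = r2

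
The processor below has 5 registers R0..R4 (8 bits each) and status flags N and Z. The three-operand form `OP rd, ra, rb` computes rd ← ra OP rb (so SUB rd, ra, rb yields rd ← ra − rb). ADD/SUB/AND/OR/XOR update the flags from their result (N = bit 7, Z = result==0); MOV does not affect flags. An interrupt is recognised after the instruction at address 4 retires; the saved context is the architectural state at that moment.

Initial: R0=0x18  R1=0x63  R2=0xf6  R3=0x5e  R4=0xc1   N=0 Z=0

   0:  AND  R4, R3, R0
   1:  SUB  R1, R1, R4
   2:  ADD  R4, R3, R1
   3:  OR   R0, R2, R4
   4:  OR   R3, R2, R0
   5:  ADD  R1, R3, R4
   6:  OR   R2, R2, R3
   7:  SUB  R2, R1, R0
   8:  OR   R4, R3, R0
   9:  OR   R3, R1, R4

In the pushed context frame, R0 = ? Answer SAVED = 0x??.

after  0: R0=0x18 R1=0x63 R2=0xf6 R3=0x5e R4=0x18  N=0 Z=0
after  1: R0=0x18 R1=0x4b R2=0xf6 R3=0x5e R4=0x18  N=0 Z=0
after  2: R0=0x18 R1=0x4b R2=0xf6 R3=0x5e R4=0xa9  N=1 Z=0
after  3: R0=0xff R1=0x4b R2=0xf6 R3=0x5e R4=0xa9  N=1 Z=0
after  4: R0=0xff R1=0x4b R2=0xf6 R3=0xff R4=0xa9  N=1 Z=0
-- IRQ taken; context saved, return-PC = 5 --

SAVED = 0xff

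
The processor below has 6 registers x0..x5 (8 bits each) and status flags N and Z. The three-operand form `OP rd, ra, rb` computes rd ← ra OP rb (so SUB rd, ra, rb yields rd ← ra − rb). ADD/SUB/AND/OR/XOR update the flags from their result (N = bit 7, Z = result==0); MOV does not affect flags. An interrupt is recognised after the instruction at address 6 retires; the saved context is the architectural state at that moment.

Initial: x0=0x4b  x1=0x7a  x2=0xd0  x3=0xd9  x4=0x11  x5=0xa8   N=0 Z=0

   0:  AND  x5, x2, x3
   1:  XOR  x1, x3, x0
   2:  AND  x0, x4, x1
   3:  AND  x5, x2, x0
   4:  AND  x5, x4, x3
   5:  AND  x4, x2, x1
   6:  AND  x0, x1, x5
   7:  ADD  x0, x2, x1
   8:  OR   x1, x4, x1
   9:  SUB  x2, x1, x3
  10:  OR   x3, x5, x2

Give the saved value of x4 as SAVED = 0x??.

after  0: x0=0x4b x1=0x7a x2=0xd0 x3=0xd9 x4=0x11 x5=0xd0  N=1 Z=0
after  1: x0=0x4b x1=0x92 x2=0xd0 x3=0xd9 x4=0x11 x5=0xd0  N=1 Z=0
after  2: x0=0x10 x1=0x92 x2=0xd0 x3=0xd9 x4=0x11 x5=0xd0  N=0 Z=0
after  3: x0=0x10 x1=0x92 x2=0xd0 x3=0xd9 x4=0x11 x5=0x10  N=0 Z=0
after  4: x0=0x10 x1=0x92 x2=0xd0 x3=0xd9 x4=0x11 x5=0x11  N=0 Z=0
after  5: x0=0x10 x1=0x92 x2=0xd0 x3=0xd9 x4=0x90 x5=0x11  N=1 Z=0
after  6: x0=0x10 x1=0x92 x2=0xd0 x3=0xd9 x4=0x90 x5=0x11  N=0 Z=0
-- IRQ taken; context saved, return-PC = 7 --

SAVED = 0x90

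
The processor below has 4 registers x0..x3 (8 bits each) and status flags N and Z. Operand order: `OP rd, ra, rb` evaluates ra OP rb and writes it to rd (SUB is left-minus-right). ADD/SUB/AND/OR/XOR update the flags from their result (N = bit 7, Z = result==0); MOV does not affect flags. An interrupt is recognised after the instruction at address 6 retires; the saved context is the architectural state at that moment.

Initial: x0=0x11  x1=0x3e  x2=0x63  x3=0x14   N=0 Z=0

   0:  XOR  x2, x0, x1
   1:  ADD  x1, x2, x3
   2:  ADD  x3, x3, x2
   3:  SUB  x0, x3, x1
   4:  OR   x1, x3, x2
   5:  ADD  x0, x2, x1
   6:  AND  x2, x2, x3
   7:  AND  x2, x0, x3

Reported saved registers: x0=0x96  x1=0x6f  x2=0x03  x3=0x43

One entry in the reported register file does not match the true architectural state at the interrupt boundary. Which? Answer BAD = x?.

after  0: x0=0x11 x1=0x3e x2=0x2f x3=0x14  N=0 Z=0
after  1: x0=0x11 x1=0x43 x2=0x2f x3=0x14  N=0 Z=0
after  2: x0=0x11 x1=0x43 x2=0x2f x3=0x43  N=0 Z=0
after  3: x0=0x00 x1=0x43 x2=0x2f x3=0x43  N=0 Z=1
after  4: x0=0x00 x1=0x6f x2=0x2f x3=0x43  N=0 Z=0
after  5: x0=0x9e x1=0x6f x2=0x2f x3=0x43  N=1 Z=0
after  6: x0=0x9e x1=0x6f x2=0x03 x3=0x43  N=0 Z=0
-- IRQ taken; context saved, return-PC = 7 --
mismatch: x0: reported 0x96 vs actual 0x9e

BAD = x0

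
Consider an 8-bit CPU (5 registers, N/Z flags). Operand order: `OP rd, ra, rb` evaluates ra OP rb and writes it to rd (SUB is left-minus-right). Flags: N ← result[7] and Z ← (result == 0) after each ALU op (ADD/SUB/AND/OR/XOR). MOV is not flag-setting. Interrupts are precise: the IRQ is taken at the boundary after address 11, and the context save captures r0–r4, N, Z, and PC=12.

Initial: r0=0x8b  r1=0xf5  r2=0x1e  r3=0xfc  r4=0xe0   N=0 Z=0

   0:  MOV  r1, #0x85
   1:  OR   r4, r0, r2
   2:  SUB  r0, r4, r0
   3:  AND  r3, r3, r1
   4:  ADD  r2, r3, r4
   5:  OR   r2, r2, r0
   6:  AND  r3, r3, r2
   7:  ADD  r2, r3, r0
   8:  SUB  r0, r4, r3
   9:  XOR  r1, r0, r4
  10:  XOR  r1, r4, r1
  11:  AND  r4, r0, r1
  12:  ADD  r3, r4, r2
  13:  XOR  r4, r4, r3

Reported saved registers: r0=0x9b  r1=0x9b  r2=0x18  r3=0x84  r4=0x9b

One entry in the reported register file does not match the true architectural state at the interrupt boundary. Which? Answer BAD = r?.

BAD = r3

after  0: r0=0x8b r1=0x85 r2=0x1e r3=0xfc r4=0xe0  N=0 Z=0
after  1: r0=0x8b r1=0x85 r2=0x1e r3=0xfc r4=0x9f  N=1 Z=0
after  2: r0=0x14 r1=0x85 r2=0x1e r3=0xfc r4=0x9f  N=0 Z=0
after  3: r0=0x14 r1=0x85 r2=0x1e r3=0x84 r4=0x9f  N=1 Z=0
after  4: r0=0x14 r1=0x85 r2=0x23 r3=0x84 r4=0x9f  N=0 Z=0
after  5: r0=0x14 r1=0x85 r2=0x37 r3=0x84 r4=0x9f  N=0 Z=0
after  6: r0=0x14 r1=0x85 r2=0x37 r3=0x04 r4=0x9f  N=0 Z=0
after  7: r0=0x14 r1=0x85 r2=0x18 r3=0x04 r4=0x9f  N=0 Z=0
after  8: r0=0x9b r1=0x85 r2=0x18 r3=0x04 r4=0x9f  N=1 Z=0
after  9: r0=0x9b r1=0x04 r2=0x18 r3=0x04 r4=0x9f  N=0 Z=0
after 10: r0=0x9b r1=0x9b r2=0x18 r3=0x04 r4=0x9f  N=1 Z=0
after 11: r0=0x9b r1=0x9b r2=0x18 r3=0x04 r4=0x9b  N=1 Z=0
-- IRQ taken; context saved, return-PC = 12 --
mismatch: r3: reported 0x84 vs actual 0x04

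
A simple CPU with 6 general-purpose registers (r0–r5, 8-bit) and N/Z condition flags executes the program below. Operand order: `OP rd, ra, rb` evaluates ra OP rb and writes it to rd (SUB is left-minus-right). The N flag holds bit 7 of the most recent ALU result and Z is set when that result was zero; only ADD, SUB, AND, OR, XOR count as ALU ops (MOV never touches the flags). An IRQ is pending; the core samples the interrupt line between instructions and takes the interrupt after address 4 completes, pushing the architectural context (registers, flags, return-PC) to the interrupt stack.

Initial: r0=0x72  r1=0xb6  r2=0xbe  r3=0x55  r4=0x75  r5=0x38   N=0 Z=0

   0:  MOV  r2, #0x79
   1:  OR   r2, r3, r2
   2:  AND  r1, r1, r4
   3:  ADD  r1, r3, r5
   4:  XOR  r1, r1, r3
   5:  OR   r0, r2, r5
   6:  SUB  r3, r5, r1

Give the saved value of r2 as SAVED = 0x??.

SAVED = 0x7d

after  0: r0=0x72 r1=0xb6 r2=0x79 r3=0x55 r4=0x75 r5=0x38  N=0 Z=0
after  1: r0=0x72 r1=0xb6 r2=0x7d r3=0x55 r4=0x75 r5=0x38  N=0 Z=0
after  2: r0=0x72 r1=0x34 r2=0x7d r3=0x55 r4=0x75 r5=0x38  N=0 Z=0
after  3: r0=0x72 r1=0x8d r2=0x7d r3=0x55 r4=0x75 r5=0x38  N=1 Z=0
after  4: r0=0x72 r1=0xd8 r2=0x7d r3=0x55 r4=0x75 r5=0x38  N=1 Z=0
-- IRQ taken; context saved, return-PC = 5 --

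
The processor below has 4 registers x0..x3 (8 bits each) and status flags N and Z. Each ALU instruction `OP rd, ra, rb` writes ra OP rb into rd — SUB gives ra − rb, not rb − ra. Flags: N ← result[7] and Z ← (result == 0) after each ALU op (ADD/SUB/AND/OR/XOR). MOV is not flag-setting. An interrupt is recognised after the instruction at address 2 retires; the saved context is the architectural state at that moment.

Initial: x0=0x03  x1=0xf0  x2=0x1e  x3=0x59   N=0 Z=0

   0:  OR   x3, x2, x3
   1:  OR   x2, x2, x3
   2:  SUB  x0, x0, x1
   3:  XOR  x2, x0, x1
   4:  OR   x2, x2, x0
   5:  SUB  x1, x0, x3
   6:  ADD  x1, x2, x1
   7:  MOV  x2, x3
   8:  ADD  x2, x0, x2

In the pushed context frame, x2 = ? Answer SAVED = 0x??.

SAVED = 0x5f

after  0: x0=0x03 x1=0xf0 x2=0x1e x3=0x5f  N=0 Z=0
after  1: x0=0x03 x1=0xf0 x2=0x5f x3=0x5f  N=0 Z=0
after  2: x0=0x13 x1=0xf0 x2=0x5f x3=0x5f  N=0 Z=0
-- IRQ taken; context saved, return-PC = 3 --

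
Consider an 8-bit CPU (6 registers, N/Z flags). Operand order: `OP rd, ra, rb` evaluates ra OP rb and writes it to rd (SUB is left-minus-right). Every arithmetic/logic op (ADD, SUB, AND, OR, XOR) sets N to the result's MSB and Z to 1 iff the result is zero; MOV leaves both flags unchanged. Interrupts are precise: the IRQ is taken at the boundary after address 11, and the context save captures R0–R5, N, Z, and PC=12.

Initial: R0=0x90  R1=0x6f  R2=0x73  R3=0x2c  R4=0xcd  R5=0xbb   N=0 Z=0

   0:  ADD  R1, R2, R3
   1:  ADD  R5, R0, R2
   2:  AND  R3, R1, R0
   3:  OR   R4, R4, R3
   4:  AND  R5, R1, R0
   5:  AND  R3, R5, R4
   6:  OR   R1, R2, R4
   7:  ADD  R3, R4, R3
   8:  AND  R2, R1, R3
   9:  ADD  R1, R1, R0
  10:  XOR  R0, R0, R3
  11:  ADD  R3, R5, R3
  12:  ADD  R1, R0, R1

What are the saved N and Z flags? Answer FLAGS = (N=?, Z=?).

after  0: R0=0x90 R1=0x9f R2=0x73 R3=0x2c R4=0xcd R5=0xbb  N=1 Z=0
after  1: R0=0x90 R1=0x9f R2=0x73 R3=0x2c R4=0xcd R5=0x03  N=0 Z=0
after  2: R0=0x90 R1=0x9f R2=0x73 R3=0x90 R4=0xcd R5=0x03  N=1 Z=0
after  3: R0=0x90 R1=0x9f R2=0x73 R3=0x90 R4=0xdd R5=0x03  N=1 Z=0
after  4: R0=0x90 R1=0x9f R2=0x73 R3=0x90 R4=0xdd R5=0x90  N=1 Z=0
after  5: R0=0x90 R1=0x9f R2=0x73 R3=0x90 R4=0xdd R5=0x90  N=1 Z=0
after  6: R0=0x90 R1=0xff R2=0x73 R3=0x90 R4=0xdd R5=0x90  N=1 Z=0
after  7: R0=0x90 R1=0xff R2=0x73 R3=0x6d R4=0xdd R5=0x90  N=0 Z=0
after  8: R0=0x90 R1=0xff R2=0x6d R3=0x6d R4=0xdd R5=0x90  N=0 Z=0
after  9: R0=0x90 R1=0x8f R2=0x6d R3=0x6d R4=0xdd R5=0x90  N=1 Z=0
after 10: R0=0xfd R1=0x8f R2=0x6d R3=0x6d R4=0xdd R5=0x90  N=1 Z=0
after 11: R0=0xfd R1=0x8f R2=0x6d R3=0xfd R4=0xdd R5=0x90  N=1 Z=0
-- IRQ taken; context saved, return-PC = 12 --

FLAGS = (N=1, Z=0)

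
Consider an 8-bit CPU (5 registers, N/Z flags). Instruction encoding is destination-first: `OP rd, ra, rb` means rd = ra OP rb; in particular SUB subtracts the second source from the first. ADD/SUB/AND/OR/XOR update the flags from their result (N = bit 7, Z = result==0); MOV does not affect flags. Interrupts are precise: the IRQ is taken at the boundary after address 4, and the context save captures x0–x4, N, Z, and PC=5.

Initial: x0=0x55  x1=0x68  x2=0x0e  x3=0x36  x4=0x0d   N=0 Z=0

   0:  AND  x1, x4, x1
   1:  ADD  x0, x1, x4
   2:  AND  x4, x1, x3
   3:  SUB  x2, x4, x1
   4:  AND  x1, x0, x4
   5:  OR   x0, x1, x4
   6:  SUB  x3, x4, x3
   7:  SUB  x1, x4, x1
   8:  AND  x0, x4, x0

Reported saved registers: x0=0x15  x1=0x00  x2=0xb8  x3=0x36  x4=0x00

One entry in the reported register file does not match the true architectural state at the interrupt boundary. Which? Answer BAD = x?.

after  0: x0=0x55 x1=0x08 x2=0x0e x3=0x36 x4=0x0d  N=0 Z=0
after  1: x0=0x15 x1=0x08 x2=0x0e x3=0x36 x4=0x0d  N=0 Z=0
after  2: x0=0x15 x1=0x08 x2=0x0e x3=0x36 x4=0x00  N=0 Z=1
after  3: x0=0x15 x1=0x08 x2=0xf8 x3=0x36 x4=0x00  N=1 Z=0
after  4: x0=0x15 x1=0x00 x2=0xf8 x3=0x36 x4=0x00  N=0 Z=1
-- IRQ taken; context saved, return-PC = 5 --
mismatch: x2: reported 0xb8 vs actual 0xf8

BAD = x2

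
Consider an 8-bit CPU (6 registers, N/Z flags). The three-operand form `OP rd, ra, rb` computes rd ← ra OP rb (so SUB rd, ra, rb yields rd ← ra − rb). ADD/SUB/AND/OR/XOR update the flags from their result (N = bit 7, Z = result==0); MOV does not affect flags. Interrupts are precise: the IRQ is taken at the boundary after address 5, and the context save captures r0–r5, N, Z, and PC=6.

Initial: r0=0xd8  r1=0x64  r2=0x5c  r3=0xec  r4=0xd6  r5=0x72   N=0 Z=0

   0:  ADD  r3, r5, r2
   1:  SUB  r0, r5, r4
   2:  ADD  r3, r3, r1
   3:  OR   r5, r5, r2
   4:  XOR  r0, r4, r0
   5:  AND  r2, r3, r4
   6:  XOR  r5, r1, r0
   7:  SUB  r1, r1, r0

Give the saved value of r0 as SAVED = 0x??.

after  0: r0=0xd8 r1=0x64 r2=0x5c r3=0xce r4=0xd6 r5=0x72  N=1 Z=0
after  1: r0=0x9c r1=0x64 r2=0x5c r3=0xce r4=0xd6 r5=0x72  N=1 Z=0
after  2: r0=0x9c r1=0x64 r2=0x5c r3=0x32 r4=0xd6 r5=0x72  N=0 Z=0
after  3: r0=0x9c r1=0x64 r2=0x5c r3=0x32 r4=0xd6 r5=0x7e  N=0 Z=0
after  4: r0=0x4a r1=0x64 r2=0x5c r3=0x32 r4=0xd6 r5=0x7e  N=0 Z=0
after  5: r0=0x4a r1=0x64 r2=0x12 r3=0x32 r4=0xd6 r5=0x7e  N=0 Z=0
-- IRQ taken; context saved, return-PC = 6 --

SAVED = 0x4a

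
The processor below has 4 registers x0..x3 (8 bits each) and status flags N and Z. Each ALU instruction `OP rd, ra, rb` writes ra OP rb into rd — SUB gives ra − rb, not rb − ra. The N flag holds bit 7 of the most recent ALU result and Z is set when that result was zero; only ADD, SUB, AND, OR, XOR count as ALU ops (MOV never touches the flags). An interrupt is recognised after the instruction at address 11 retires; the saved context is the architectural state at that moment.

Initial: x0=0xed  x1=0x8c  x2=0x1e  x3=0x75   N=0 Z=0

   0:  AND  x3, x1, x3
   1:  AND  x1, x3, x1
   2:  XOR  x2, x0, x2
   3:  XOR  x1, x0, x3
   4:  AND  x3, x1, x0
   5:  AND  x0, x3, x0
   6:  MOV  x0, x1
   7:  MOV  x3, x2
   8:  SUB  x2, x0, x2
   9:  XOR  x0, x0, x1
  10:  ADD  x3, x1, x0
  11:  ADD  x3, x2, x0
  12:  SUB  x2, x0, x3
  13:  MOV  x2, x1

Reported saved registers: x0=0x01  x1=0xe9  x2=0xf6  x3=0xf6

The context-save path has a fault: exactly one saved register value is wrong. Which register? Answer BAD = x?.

after  0: x0=0xed x1=0x8c x2=0x1e x3=0x04  N=0 Z=0
after  1: x0=0xed x1=0x04 x2=0x1e x3=0x04  N=0 Z=0
after  2: x0=0xed x1=0x04 x2=0xf3 x3=0x04  N=1 Z=0
after  3: x0=0xed x1=0xe9 x2=0xf3 x3=0x04  N=1 Z=0
after  4: x0=0xed x1=0xe9 x2=0xf3 x3=0xe9  N=1 Z=0
after  5: x0=0xe9 x1=0xe9 x2=0xf3 x3=0xe9  N=1 Z=0
after  6: x0=0xe9 x1=0xe9 x2=0xf3 x3=0xe9  N=1 Z=0
after  7: x0=0xe9 x1=0xe9 x2=0xf3 x3=0xf3  N=1 Z=0
after  8: x0=0xe9 x1=0xe9 x2=0xf6 x3=0xf3  N=1 Z=0
after  9: x0=0x00 x1=0xe9 x2=0xf6 x3=0xf3  N=0 Z=1
after 10: x0=0x00 x1=0xe9 x2=0xf6 x3=0xe9  N=1 Z=0
after 11: x0=0x00 x1=0xe9 x2=0xf6 x3=0xf6  N=1 Z=0
-- IRQ taken; context saved, return-PC = 12 --
mismatch: x0: reported 0x01 vs actual 0x00

BAD = x0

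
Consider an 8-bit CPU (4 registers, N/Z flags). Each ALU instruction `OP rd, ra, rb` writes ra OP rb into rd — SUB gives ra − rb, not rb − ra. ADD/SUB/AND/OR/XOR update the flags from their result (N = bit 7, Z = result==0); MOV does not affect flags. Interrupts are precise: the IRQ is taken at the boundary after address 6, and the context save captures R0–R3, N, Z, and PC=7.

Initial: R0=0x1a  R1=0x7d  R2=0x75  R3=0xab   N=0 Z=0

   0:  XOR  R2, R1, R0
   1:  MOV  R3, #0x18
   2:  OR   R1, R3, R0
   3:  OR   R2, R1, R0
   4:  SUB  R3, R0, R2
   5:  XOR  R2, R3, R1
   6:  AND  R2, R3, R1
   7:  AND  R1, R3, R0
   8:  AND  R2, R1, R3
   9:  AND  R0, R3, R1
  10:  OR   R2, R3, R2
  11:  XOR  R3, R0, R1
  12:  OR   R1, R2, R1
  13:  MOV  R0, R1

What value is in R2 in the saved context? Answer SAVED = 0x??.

after  0: R0=0x1a R1=0x7d R2=0x67 R3=0xab  N=0 Z=0
after  1: R0=0x1a R1=0x7d R2=0x67 R3=0x18  N=0 Z=0
after  2: R0=0x1a R1=0x1a R2=0x67 R3=0x18  N=0 Z=0
after  3: R0=0x1a R1=0x1a R2=0x1a R3=0x18  N=0 Z=0
after  4: R0=0x1a R1=0x1a R2=0x1a R3=0x00  N=0 Z=1
after  5: R0=0x1a R1=0x1a R2=0x1a R3=0x00  N=0 Z=0
after  6: R0=0x1a R1=0x1a R2=0x00 R3=0x00  N=0 Z=1
-- IRQ taken; context saved, return-PC = 7 --

SAVED = 0x00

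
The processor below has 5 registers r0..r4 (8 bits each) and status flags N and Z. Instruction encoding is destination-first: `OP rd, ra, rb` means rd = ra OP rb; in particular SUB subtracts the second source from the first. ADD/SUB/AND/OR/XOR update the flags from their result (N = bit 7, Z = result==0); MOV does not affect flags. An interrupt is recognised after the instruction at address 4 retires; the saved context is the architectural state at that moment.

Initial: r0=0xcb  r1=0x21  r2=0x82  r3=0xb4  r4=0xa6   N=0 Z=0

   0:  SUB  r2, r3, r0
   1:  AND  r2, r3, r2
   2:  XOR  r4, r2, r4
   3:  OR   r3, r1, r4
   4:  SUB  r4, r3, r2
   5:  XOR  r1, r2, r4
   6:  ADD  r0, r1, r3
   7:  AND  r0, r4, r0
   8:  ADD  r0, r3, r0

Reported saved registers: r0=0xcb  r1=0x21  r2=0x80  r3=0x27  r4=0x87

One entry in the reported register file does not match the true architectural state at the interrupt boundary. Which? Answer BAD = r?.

BAD = r2

after  0: r0=0xcb r1=0x21 r2=0xe9 r3=0xb4 r4=0xa6  N=1 Z=0
after  1: r0=0xcb r1=0x21 r2=0xa0 r3=0xb4 r4=0xa6  N=1 Z=0
after  2: r0=0xcb r1=0x21 r2=0xa0 r3=0xb4 r4=0x06  N=0 Z=0
after  3: r0=0xcb r1=0x21 r2=0xa0 r3=0x27 r4=0x06  N=0 Z=0
after  4: r0=0xcb r1=0x21 r2=0xa0 r3=0x27 r4=0x87  N=1 Z=0
-- IRQ taken; context saved, return-PC = 5 --
mismatch: r2: reported 0x80 vs actual 0xa0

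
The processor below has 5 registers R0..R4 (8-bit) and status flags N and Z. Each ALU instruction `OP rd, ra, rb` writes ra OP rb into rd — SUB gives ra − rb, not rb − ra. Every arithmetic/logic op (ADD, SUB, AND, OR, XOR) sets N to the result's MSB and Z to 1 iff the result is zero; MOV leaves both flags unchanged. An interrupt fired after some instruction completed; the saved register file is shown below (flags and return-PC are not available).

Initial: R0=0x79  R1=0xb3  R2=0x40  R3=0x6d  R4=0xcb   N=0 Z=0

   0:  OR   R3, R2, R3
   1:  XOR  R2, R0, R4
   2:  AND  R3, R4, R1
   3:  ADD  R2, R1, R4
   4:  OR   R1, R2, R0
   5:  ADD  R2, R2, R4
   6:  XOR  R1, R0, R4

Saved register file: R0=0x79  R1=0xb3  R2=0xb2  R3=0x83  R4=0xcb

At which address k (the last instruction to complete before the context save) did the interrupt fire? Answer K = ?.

after  0: R0=0x79 R1=0xb3 R2=0x40 R3=0x6d R4=0xcb  N=0 Z=0
after  1: R0=0x79 R1=0xb3 R2=0xb2 R3=0x6d R4=0xcb  N=1 Z=0
after  2: R0=0x79 R1=0xb3 R2=0xb2 R3=0x83 R4=0xcb  N=1 Z=0
-- IRQ taken; context saved, return-PC = 3 --

K = 2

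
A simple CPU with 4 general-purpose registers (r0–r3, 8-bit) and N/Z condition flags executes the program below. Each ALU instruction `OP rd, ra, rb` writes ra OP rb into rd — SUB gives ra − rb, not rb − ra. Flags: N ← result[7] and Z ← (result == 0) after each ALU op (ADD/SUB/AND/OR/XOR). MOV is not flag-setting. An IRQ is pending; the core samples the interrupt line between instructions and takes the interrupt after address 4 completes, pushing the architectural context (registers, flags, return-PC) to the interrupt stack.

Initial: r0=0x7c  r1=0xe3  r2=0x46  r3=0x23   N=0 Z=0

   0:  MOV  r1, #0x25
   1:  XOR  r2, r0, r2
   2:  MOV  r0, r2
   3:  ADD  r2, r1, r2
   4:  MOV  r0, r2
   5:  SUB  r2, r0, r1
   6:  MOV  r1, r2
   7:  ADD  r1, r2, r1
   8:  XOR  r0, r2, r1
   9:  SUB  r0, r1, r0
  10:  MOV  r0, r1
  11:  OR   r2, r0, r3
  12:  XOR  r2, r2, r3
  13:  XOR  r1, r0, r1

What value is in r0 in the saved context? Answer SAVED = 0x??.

after  0: r0=0x7c r1=0x25 r2=0x46 r3=0x23  N=0 Z=0
after  1: r0=0x7c r1=0x25 r2=0x3a r3=0x23  N=0 Z=0
after  2: r0=0x3a r1=0x25 r2=0x3a r3=0x23  N=0 Z=0
after  3: r0=0x3a r1=0x25 r2=0x5f r3=0x23  N=0 Z=0
after  4: r0=0x5f r1=0x25 r2=0x5f r3=0x23  N=0 Z=0
-- IRQ taken; context saved, return-PC = 5 --

SAVED = 0x5f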